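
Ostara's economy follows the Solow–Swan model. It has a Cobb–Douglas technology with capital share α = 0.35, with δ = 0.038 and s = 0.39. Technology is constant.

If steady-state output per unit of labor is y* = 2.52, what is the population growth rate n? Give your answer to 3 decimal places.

n ≈ 0.032

At the steady state, Δk = 0, so s·k^α = (n + δ)·k.
Since y* = [s/(n + δ)]^(α/(1−α)), we have s/(n + δ) = (y*)^((1−α)/α) = 2.52^1.8571 = 5.5647.
Therefore n + δ = s / 5.5647 = 0.39 / 5.5647 = 0.0701, so n = 0.0701 − 0.038 = 0.0321.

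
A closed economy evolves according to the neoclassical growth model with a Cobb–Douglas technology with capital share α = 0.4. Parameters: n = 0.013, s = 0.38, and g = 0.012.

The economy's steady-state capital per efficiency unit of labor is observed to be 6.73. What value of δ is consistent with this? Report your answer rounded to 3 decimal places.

In steady state, investment equals break-even investment: s·k^α = (n + g + δ)·k.
So s / (n + g + δ) = (k*)^(1−α) = 6.73^0.6 = 3.1391.
Therefore n + g + δ = s / 3.1391 = 0.38 / 3.1391 = 0.1211, so δ = 0.1211 − 0.025 = 0.0961.

δ ≈ 0.096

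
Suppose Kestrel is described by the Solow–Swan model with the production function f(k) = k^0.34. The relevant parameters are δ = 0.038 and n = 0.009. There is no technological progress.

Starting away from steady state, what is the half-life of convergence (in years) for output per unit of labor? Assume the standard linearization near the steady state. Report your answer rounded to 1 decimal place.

Near the steady state the convergence rate is λ = (1 − α)(n + δ).
λ = (1 − 0.34) × 0.047 = 0.66 × 0.047 = 0.03102
Half-life = ln 2 / λ = 0.6931 / 0.03102 ≈ 22.34 years

half-life ≈ 22.3 years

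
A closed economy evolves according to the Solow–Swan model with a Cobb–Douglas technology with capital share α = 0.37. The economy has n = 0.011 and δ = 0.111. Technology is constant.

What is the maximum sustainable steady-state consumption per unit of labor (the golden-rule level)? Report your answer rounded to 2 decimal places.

c_gold ≈ 1.21

At the golden rule, f'(k) = n + δ, so α·k^(α−1) = n + δ and k_gold = (α/(n + δ))^(1/(1−α)).
k_gold = (0.37/0.122)^(1/0.63) = 3.0328^1.5873 ≈ 5.8188
c_gold = f(k_gold) − (n + δ)·k_gold = 1.9186 − 0.122×5.8188 ≈ 1.2087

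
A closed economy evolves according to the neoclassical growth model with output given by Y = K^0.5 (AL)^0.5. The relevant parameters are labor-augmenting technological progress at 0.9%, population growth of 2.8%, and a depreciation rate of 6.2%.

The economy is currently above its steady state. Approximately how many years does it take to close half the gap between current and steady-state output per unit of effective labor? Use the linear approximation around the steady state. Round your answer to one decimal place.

Near the steady state the convergence rate is λ = (1 − α)(n + g + δ).
λ = (1 − 0.5) × 0.099 = 0.5 × 0.099 = 0.0495
Half-life = ln 2 / λ = 0.6931 / 0.0495 ≈ 14.00 years

about 14.0 years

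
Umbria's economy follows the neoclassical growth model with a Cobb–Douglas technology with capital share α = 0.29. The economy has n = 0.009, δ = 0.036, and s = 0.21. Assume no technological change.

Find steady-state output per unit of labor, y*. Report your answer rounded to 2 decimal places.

At the steady state, Δk = 0, so s·k^α = (n + δ)·k.
Rearranging, k^(1−α) = s / (n + δ).
k^0.71 = 0.21 / (0.009 + 0.036) = 0.21 / 0.045 = 4.6667
k* = 4.6667^(1/0.71) ≈ 8.7552
y* = (k*)^α = 8.7552^0.29 ≈ 1.8761

y* ≈ 1.88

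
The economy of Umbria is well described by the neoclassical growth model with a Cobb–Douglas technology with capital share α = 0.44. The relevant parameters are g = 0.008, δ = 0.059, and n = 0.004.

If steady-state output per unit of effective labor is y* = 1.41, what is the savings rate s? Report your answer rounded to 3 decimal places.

At the steady state, Δk = 0, so s·k^α = (n + g + δ)·k.
Since y* = [s/(n + g + δ)]^(α/(1−α)), we have s/(n + g + δ) = (y*)^((1−α)/α) = 1.41^1.2727 = 1.5485.
Therefore s = 1.5485 × (n + g + δ) = 1.5485 × 0.071 = 0.1099.

s ≈ 0.110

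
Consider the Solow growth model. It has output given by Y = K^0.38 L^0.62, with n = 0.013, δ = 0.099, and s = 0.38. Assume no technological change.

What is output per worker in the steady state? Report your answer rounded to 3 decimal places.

In steady state, investment equals break-even investment: s·k^α = (n + δ)·k.
Dividing both sides by k: k^(1−α) = s / (n + δ).
k^0.62 = 0.38 / (0.013 + 0.099) = 0.38 / 0.112 = 3.3929
k* = 3.3929^(1/0.62) ≈ 7.1740
y* = (k*)^α = 7.1740^0.38 ≈ 2.1144

y* = 2.114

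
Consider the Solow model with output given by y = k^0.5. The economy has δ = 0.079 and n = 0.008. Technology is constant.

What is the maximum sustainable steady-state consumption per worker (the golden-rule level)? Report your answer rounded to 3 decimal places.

c_gold ≈ 2.874

At the golden rule, f'(k) = n + δ, so α·k^(α−1) = n + δ and k_gold = (α/(n + δ))^(1/(1−α)).
k_gold = (0.5/0.087)^(1/0.5) = 5.7471^2 ≈ 33.0292
c_gold = f(k_gold) − (n + δ)·k_gold = 5.7471 − 0.087×33.0292 ≈ 2.8736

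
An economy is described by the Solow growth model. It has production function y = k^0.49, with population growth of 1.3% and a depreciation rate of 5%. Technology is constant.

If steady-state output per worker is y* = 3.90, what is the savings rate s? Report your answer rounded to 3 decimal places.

At the steady state, Δk = 0, so s·k^α = (n + δ)·k.
Since y* = [s/(n + δ)]^(α/(1−α)), we have s/(n + δ) = (y*)^((1−α)/α) = 3.90^1.0408 = 4.1227.
Therefore s = 4.1227 × (n + δ) = 4.1227 × 0.063 = 0.2597.

s ≈ 0.260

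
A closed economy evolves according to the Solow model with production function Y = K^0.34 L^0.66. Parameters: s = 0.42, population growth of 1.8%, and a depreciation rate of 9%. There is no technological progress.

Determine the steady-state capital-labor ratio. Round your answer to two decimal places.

At the steady state, Δk = 0, so s·k^α = (n + δ)·k.
Rearranging, k^(1−α) = s / (n + δ).
k^0.66 = 0.42 / (0.018 + 0.090) = 0.42 / 0.108 = 3.8889
k* = 3.8889^(1/0.66) ≈ 7.8285

k* = 7.83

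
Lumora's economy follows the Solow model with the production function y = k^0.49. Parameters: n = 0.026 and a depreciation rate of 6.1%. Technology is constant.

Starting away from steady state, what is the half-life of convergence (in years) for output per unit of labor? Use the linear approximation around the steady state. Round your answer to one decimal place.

about 15.6 years

Near the steady state the convergence rate is λ = (1 − α)(n + δ).
λ = (1 − 0.49) × 0.087 = 0.51 × 0.087 = 0.04437
Half-life = ln 2 / λ = 0.6931 / 0.04437 ≈ 15.62 years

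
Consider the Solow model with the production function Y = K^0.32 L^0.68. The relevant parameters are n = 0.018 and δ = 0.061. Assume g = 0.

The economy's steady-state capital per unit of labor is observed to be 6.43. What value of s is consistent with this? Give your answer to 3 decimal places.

Steady state requires s·f(k) = (n + δ)·k, i.e. s·k^α = (n + δ)·k.
So s / (n + δ) = (k*)^(1−α) = 6.43^0.68 = 3.5447.
Therefore s = 3.5447 × (n + δ) = 3.5447 × 0.079 = 0.2800.

s ≈ 0.280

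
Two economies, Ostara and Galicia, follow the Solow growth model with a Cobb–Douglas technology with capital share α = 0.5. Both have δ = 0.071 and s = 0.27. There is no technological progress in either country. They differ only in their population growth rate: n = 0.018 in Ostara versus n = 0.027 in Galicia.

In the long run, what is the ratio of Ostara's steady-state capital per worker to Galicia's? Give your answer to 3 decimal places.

ratio ≈ 1.212

Steady-state k* = [s/(n + δ)]^(1/(1−α)), so the ratio is [ (s_O/(n + δ)_O) / (s_G/(n + δ)_G) ]^2.
s_O/(n + δ)_O = 0.27/0.089 = 3.0337; s_G/(n + δ)_G = 0.27/0.098 = 2.7551.
Ratio = (3.0337/2.7551)^2 = 1.1011^2 ≈ 1.2124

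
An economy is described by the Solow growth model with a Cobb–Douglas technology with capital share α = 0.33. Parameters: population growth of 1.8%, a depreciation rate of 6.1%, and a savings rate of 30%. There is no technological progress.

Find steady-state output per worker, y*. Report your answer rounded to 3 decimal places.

y* ≈ 1.929

At the steady state, Δk = 0, so s·k^α = (n + δ)·k.
Rearranging, k^(1−α) = s / (n + δ).
k^0.67 = 0.30 / (0.018 + 0.061) = 0.30 / 0.079 = 3.7975
k* = 3.7975^(1/0.67) ≈ 7.3269
y* = (k*)^α = 7.3269^0.33 ≈ 1.9294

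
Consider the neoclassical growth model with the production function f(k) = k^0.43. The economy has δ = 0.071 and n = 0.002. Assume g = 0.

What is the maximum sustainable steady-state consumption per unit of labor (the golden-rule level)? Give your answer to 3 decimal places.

c_gold ≈ 2.172

At the golden rule, f'(k) = n + δ, so α·k^(α−1) = n + δ and k_gold = (α/(n + δ))^(1/(1−α)).
k_gold = (0.43/0.073)^(1/0.57) = 5.8904^1.7544 ≈ 22.4462
c_gold = f(k_gold) − (n + δ)·k_gold = 3.8106 − 0.073×22.4462 ≈ 2.1720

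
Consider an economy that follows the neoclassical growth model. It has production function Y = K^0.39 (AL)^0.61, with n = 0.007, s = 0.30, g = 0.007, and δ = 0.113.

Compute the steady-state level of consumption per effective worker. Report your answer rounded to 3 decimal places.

In steady state, investment equals break-even investment: s·k^α = (n + g + δ)·k.
Rearranging, k^(1−α) = s / (n + g + δ).
k^0.61 = 0.30 / (0.007 + 0.007 + 0.113) = 0.30 / 0.127 = 2.3622
k* = 2.3622^(1/0.61) ≈ 4.0926
y* = (k*)^α = 4.0926^0.39 ≈ 1.7325
c* = (1 − s)·y* = (1 − 0.30) × 1.7325 ≈ 1.2128

c* ≈ 1.213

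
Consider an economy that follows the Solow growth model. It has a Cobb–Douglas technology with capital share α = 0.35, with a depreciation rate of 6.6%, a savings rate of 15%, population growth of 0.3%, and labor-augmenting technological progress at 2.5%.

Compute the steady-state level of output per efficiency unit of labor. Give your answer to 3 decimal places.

y* ≈ 1.286

Steady state requires s·f(k) = (n + g + δ)·k, i.e. s·k^α = (n + g + δ)·k.
Dividing both sides by k: k^(1−α) = s / (n + g + δ).
k^0.65 = 0.15 / (0.003 + 0.025 + 0.066) = 0.15 / 0.094 = 1.5957
k* = 1.5957^(1/0.65) ≈ 2.0523
y* = (k*)^α = 2.0523^0.35 ≈ 1.2861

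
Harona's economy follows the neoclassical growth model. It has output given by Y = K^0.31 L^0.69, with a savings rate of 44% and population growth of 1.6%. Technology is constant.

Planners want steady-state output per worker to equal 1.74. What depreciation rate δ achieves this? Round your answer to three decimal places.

Steady state requires s·f(k) = (n + δ)·k, i.e. s·k^α = (n + δ)·k.
Since y* = [s/(n + δ)]^(α/(1−α)), we have s/(n + δ) = (y*)^((1−α)/α) = 1.74^2.2258 = 3.4310.
Therefore n + δ = s / 3.4310 = 0.44 / 3.4310 = 0.1282, so δ = 0.1282 − 0.016 = 0.1122.

δ ≈ 0.112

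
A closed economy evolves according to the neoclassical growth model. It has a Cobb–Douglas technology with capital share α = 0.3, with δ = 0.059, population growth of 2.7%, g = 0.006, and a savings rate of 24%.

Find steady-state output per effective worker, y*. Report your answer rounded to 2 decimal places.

y* = 1.51

At the steady state, Δk = 0, so s·k^α = (n + g + δ)·k.
Rearranging, k^(1−α) = s / (n + g + δ).
k^0.7 = 0.24 / (0.027 + 0.006 + 0.059) = 0.24 / 0.092 = 2.6087
k* = 2.6087^(1/0.7) ≈ 3.9345
y* = (k*)^α = 3.9345^0.3 ≈ 1.5082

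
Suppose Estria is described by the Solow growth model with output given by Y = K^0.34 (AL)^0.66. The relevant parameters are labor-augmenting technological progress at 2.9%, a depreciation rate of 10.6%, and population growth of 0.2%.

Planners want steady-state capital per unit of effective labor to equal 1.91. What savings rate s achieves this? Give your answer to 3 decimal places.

In steady state, investment equals break-even investment: s·k^α = (n + g + δ)·k.
So s / (n + g + δ) = (k*)^(1−α) = 1.91^0.66 = 1.5328.
Therefore s = 1.5328 × (n + g + δ) = 1.5328 × 0.137 = 0.2100.

s ≈ 0.210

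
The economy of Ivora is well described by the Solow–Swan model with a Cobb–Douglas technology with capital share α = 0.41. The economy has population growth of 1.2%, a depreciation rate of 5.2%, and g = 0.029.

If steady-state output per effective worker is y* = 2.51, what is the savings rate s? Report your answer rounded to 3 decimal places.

Steady state requires s·f(k) = (n + g + δ)·k, i.e. s·k^α = (n + g + δ)·k.
Since y* = [s/(n + g + δ)]^(α/(1−α)), we have s/(n + g + δ) = (y*)^((1−α)/α) = 2.51^1.439 = 3.7595.
Therefore s = 3.7595 × (n + g + δ) = 3.7595 × 0.093 = 0.3496.

s ≈ 0.350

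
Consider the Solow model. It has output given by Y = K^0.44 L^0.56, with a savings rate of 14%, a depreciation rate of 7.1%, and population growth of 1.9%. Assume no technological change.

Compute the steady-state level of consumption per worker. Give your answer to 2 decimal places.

Steady state requires s·f(k) = (n + δ)·k, i.e. s·k^α = (n + δ)·k.
Dividing both sides by k: k^(1−α) = s / (n + δ).
k^0.56 = 0.14 / (0.019 + 0.071) = 0.14 / 0.090 = 1.5556
k* = 1.5556^(1/0.56) ≈ 2.2013
y* = (k*)^α = 2.2013^0.44 ≈ 1.4151
c* = (1 − s)·y* = (1 − 0.14) × 1.4151 ≈ 1.2170

c* = 1.22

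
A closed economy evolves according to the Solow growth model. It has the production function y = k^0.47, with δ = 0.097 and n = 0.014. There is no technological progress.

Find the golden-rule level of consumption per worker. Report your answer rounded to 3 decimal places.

At the golden rule, f'(k) = n + δ, so α·k^(α−1) = n + δ and k_gold = (α/(n + δ))^(1/(1−α)).
k_gold = (0.47/0.111)^(1/0.53) = 4.2342^1.8868 ≈ 15.2262
c_gold = f(k_gold) − (n + δ)·k_gold = 3.5960 − 0.111×15.2262 ≈ 1.9059

c_gold ≈ 1.906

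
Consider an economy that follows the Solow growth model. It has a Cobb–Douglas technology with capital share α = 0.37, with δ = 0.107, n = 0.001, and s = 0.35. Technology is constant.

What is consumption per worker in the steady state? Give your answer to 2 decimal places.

At the steady state, Δk = 0, so s·k^α = (n + δ)·k.
Rearranging, k^(1−α) = s / (n + δ).
k^0.63 = 0.35 / (0.001 + 0.107) = 0.35 / 0.108 = 3.2407
k* = 3.2407^(1/0.63) ≈ 6.4645
y* = (k*)^α = 6.4645^0.37 ≈ 1.9948
c* = (1 − s)·y* = (1 − 0.35) × 1.9948 ≈ 1.2966

c* ≈ 1.30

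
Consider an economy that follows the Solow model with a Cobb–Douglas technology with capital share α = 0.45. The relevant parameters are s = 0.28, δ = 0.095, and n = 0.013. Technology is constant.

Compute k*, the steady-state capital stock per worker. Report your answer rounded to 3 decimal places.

k* = 5.653

In steady state, investment equals break-even investment: s·k^α = (n + δ)·k.
Dividing both sides by k: k^(1−α) = s / (n + δ).
k^0.55 = 0.28 / (0.013 + 0.095) = 0.28 / 0.108 = 2.5926
k* = 2.5926^(1/0.55) ≈ 5.6526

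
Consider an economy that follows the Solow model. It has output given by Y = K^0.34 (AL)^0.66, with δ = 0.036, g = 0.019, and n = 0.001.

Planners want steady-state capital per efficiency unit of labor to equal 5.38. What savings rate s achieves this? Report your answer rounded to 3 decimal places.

s ≈ 0.170

Steady state requires s·f(k) = (n + g + δ)·k, i.e. s·k^α = (n + g + δ)·k.
So s / (n + g + δ) = (k*)^(1−α) = 5.38^0.66 = 3.0361.
Therefore s = 3.0361 × (n + g + δ) = 3.0361 × 0.056 = 0.1700.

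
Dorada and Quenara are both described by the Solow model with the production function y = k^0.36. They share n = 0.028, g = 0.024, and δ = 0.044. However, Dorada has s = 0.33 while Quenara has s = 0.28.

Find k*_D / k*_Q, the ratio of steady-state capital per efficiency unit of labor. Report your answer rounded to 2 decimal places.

k*_D / k*_Q ≈ 1.29

Steady-state k* = [s/(n + g + δ)]^(1/(1−α)), so the ratio is [ (s_D/(n + g + δ)_D) / (s_Q/(n + g + δ)_Q) ]^1.5625.
s_D/(n + g + δ)_D = 0.33/0.096 = 3.4375; s_Q/(n + g + δ)_Q = 0.28/0.096 = 2.9167.
Ratio = (3.4375/2.9167)^1.5625 = 1.1786^1.5625 ≈ 1.2927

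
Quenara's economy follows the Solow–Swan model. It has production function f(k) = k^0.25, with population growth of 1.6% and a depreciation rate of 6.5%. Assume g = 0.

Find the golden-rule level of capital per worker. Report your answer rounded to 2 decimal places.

The golden rule sets f'(k) = n + δ, i.e. α·k^(α−1) = n + δ.
So k^(1−α) = α / (n + δ) = 0.25 / 0.081 = 3.0864.
k_gold = 3.0864^(1/0.75) ≈ 4.4937

k_gold ≈ 4.49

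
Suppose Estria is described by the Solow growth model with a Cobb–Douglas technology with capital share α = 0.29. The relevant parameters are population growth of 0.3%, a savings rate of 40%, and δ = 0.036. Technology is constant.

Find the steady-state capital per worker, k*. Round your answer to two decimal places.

In steady state, investment equals break-even investment: s·k^α = (n + δ)·k.
Rearranging, k^(1−α) = s / (n + δ).
k^0.71 = 0.40 / (0.003 + 0.036) = 0.40 / 0.039 = 10.2564
k* = 10.2564^(1/0.71) ≈ 26.5422

k* = 26.54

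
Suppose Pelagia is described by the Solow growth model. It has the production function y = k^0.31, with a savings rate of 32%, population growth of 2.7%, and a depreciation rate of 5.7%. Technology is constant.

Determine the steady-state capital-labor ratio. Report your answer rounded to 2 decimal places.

k* ≈ 6.95

Steady state requires s·f(k) = (n + δ)·k, i.e. s·k^α = (n + δ)·k.
Rearranging, k^(1−α) = s / (n + δ).
k^0.69 = 0.32 / (0.027 + 0.057) = 0.32 / 0.084 = 3.8095
k* = 3.8095^(1/0.69) ≈ 6.9476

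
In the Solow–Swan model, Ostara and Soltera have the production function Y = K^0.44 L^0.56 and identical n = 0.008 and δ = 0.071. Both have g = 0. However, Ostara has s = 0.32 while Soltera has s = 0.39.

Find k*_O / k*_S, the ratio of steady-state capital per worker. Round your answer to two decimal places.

ratio ≈ 0.70

Steady-state k* = [s/(n + δ)]^(1/(1−α)), so the ratio is [ (s_O/(n + δ)_O) / (s_S/(n + δ)_S) ]^1.7857.
s_O/(n + δ)_O = 0.32/0.079 = 4.0506; s_S/(n + δ)_S = 0.39/0.079 = 4.9367.
Ratio = (4.0506/4.9367)^1.7857 = 0.8205^1.7857 ≈ 0.7024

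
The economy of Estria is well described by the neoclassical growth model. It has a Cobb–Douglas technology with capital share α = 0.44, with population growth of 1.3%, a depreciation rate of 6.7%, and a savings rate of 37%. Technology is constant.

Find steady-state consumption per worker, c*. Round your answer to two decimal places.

In steady state, investment equals break-even investment: s·k^α = (n + δ)·k.
Dividing both sides by k: k^(1−α) = s / (n + δ).
k^0.56 = 0.37 / (0.013 + 0.067) = 0.37 / 0.080 = 4.6250
k* = 4.6250^(1/0.56) ≈ 15.4063
y* = (k*)^α = 15.4063^0.44 ≈ 3.3311
c* = (1 − s)·y* = (1 − 0.37) × 3.3311 ≈ 2.0986

c* ≈ 2.10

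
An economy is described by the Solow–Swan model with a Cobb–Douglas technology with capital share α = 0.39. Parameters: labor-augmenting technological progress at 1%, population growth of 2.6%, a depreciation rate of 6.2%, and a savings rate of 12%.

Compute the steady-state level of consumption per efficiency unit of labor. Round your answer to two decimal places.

In steady state, investment equals break-even investment: s·k^α = (n + g + δ)·k.
Dividing both sides by k: k^(1−α) = s / (n + g + δ).
k^0.61 = 0.12 / (0.026 + 0.010 + 0.062) = 0.12 / 0.098 = 1.2245
k* = 1.2245^(1/0.61) ≈ 1.3938
y* = (k*)^α = 1.3938^0.39 ≈ 1.1383
c* = (1 − s)·y* = (1 − 0.12) × 1.1383 ≈ 1.0017

c* ≈ 1.00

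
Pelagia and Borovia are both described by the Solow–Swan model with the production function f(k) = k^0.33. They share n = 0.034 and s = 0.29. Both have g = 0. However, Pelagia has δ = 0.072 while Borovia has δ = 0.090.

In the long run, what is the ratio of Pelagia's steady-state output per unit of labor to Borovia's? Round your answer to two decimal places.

Steady-state y* = [s/(n + δ)]^(α/(1−α)), so the ratio is [ (s_P/(n + δ)_P) / (s_B/(n + δ)_B) ]^0.4925.
s_P/(n + δ)_P = 0.29/0.106 = 2.7358; s_B/(n + δ)_B = 0.29/0.124 = 2.3387.
Ratio = (2.7358/2.3387)^0.4925 = 1.1698^0.4925 ≈ 1.0803

ratio ≈ 1.08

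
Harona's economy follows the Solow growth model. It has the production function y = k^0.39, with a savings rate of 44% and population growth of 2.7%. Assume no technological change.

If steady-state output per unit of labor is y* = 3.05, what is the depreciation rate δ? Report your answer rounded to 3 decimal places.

δ ≈ 0.050

At the steady state, Δk = 0, so s·k^α = (n + δ)·k.
Since y* = [s/(n + δ)]^(α/(1−α)), we have s/(n + δ) = (y*)^((1−α)/α) = 3.05^1.5641 = 5.7213.
Therefore n + δ = s / 5.7213 = 0.44 / 5.7213 = 0.0769, so δ = 0.0769 − 0.027 = 0.0499.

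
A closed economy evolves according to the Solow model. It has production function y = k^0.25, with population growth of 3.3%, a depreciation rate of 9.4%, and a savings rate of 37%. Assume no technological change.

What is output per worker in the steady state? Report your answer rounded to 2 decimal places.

At the steady state, Δk = 0, so s·k^α = (n + δ)·k.
Rearranging, k^(1−α) = s / (n + δ).
k^0.75 = 0.37 / (0.033 + 0.094) = 0.37 / 0.127 = 2.9134
k* = 2.9134^(1/0.75) ≈ 4.1610
y* = (k*)^α = 4.1610^0.25 ≈ 1.4282

y* = 1.43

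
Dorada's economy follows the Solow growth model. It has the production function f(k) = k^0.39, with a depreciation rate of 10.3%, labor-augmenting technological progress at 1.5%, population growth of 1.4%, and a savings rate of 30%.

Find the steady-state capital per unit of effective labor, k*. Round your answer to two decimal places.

Steady state requires s·f(k) = (n + g + δ)·k, i.e. s·k^α = (n + g + δ)·k.
Rearranging, k^(1−α) = s / (n + g + δ).
k^0.61 = 0.30 / (0.014 + 0.015 + 0.103) = 0.30 / 0.132 = 2.2727
k* = 2.2727^(1/0.61) ≈ 3.8415

k* = 3.84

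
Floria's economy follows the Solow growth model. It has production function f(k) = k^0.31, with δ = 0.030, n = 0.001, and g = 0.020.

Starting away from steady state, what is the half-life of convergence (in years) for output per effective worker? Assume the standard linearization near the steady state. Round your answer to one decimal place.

about 19.7 years

Near the steady state the convergence rate is λ = (1 − α)(n + g + δ).
λ = (1 − 0.31) × 0.051 = 0.69 × 0.051 = 0.03519
Half-life = ln 2 / λ = 0.6931 / 0.03519 ≈ 19.70 years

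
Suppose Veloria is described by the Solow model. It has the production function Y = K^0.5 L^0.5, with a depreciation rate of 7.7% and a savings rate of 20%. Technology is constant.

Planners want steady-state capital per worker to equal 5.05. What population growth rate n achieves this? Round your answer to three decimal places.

n ≈ 0.012

Steady state requires s·f(k) = (n + δ)·k, i.e. s·k^α = (n + δ)·k.
So s / (n + δ) = (k*)^(1−α) = 5.05^0.5 = 2.2472.
Therefore n + δ = s / 2.2472 = 0.20 / 2.2472 = 0.0890, so n = 0.0890 − 0.077 = 0.0120.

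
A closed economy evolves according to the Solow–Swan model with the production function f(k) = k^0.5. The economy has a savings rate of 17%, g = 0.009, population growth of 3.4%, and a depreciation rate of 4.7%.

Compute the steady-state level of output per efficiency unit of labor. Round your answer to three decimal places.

y* = 1.889

Steady state requires s·f(k) = (n + g + δ)·k, i.e. s·k^α = (n + g + δ)·k.
Rearranging, k^(1−α) = s / (n + g + δ).
k^0.5 = 0.17 / (0.034 + 0.009 + 0.047) = 0.17 / 0.090 = 1.8889
k* = 1.8889^(1/0.5) ≈ 3.5679
y* = (k*)^α = 3.5679^0.5 ≈ 1.8889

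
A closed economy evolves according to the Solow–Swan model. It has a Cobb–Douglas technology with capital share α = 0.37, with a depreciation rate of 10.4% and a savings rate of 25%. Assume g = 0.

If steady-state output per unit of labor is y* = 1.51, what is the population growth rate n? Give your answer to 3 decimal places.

In steady state, investment equals break-even investment: s·k^α = (n + δ)·k.
Since y* = [s/(n + δ)]^(α/(1−α)), we have s/(n + δ) = (y*)^((1−α)/α) = 1.51^1.7027 = 2.0172.
Therefore n + δ = s / 2.0172 = 0.25 / 2.0172 = 0.1239, so n = 0.1239 − 0.104 = 0.0199.

n ≈ 0.020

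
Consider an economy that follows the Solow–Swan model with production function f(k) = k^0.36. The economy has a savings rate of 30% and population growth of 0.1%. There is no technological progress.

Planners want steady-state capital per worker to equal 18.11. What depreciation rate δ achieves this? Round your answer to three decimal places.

At the steady state, Δk = 0, so s·k^α = (n + δ)·k.
So s / (n + δ) = (k*)^(1−α) = 18.11^0.64 = 6.3836.
Therefore n + δ = s / 6.3836 = 0.30 / 6.3836 = 0.0470, so δ = 0.0470 − 0.001 = 0.0460.

δ ≈ 0.046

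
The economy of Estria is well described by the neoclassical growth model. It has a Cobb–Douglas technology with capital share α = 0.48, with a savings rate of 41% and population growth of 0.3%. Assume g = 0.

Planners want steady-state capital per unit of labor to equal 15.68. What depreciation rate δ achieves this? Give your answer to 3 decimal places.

δ ≈ 0.095

At the steady state, Δk = 0, so s·k^α = (n + δ)·k.
So s / (n + δ) = (k*)^(1−α) = 15.68^0.52 = 4.1839.
Therefore n + δ = s / 4.1839 = 0.41 / 4.1839 = 0.0980, so δ = 0.0980 − 0.003 = 0.0950.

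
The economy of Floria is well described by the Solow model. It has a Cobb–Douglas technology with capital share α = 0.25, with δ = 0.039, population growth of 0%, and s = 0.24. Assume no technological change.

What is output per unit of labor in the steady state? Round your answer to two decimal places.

In steady state, investment equals break-even investment: s·k^α = (n + δ)·k.
Rearranging, k^(1−α) = s / (n + δ).
k^0.75 = 0.24 / (0.000 + 0.039) = 0.24 / 0.039 = 6.1538
k* = 6.1538^(1/0.75) ≈ 11.2769
y* = (k*)^α = 11.2769^0.25 ≈ 1.8325

y* = 1.83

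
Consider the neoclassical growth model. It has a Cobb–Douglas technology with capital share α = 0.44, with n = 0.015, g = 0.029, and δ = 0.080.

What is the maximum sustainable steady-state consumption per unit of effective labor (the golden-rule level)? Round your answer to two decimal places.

c_gold ≈ 1.51

At the golden rule, f'(k) = n + g + δ, so α·k^(α−1) = n + g + δ and k_gold = (α/(n + g + δ))^(1/(1−α)).
k_gold = (0.44/0.124)^(1/0.56) = 3.5484^1.7857 ≈ 9.5983
c_gold = f(k_gold) − (n + g + δ)·k_gold = 2.7050 − 0.124×9.5983 ≈ 1.5148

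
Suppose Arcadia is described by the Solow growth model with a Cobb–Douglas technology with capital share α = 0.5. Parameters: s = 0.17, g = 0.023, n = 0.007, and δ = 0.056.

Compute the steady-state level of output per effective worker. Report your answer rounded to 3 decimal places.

y* ≈ 1.977

At the steady state, Δk = 0, so s·k^α = (n + g + δ)·k.
Rearranging, k^(1−α) = s / (n + g + δ).
k^0.5 = 0.17 / (0.007 + 0.023 + 0.056) = 0.17 / 0.086 = 1.9767
k* = 1.9767^(1/0.5) ≈ 3.9073
y* = (k*)^α = 3.9073^0.5 ≈ 1.9767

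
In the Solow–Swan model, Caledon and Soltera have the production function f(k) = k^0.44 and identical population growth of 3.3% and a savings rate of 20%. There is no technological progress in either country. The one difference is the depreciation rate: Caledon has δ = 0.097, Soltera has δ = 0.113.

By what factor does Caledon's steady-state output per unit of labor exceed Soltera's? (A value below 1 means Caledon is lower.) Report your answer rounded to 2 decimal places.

Steady-state y* = [s/(n + δ)]^(α/(1−α)), so the ratio is [ (s_C/(n + δ)_C) / (s_S/(n + δ)_S) ]^0.7857.
s_C/(n + δ)_C = 0.20/0.130 = 1.5385; s_S/(n + δ)_S = 0.20/0.146 = 1.3699.
Ratio = (1.5385/1.3699)^0.7857 = 1.1231^0.7857 ≈ 1.0955

ratio ≈ 1.10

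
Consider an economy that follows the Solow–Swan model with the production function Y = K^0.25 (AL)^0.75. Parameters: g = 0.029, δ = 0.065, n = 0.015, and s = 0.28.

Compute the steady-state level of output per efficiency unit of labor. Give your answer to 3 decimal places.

y* ≈ 1.370

In steady state, investment equals break-even investment: s·k^α = (n + g + δ)·k.
Rearranging, k^(1−α) = s / (n + g + δ).
k^0.75 = 0.28 / (0.015 + 0.029 + 0.065) = 0.28 / 0.109 = 2.5688
k* = 2.5688^(1/0.75) ≈ 3.5181
y* = (k*)^α = 3.5181^0.25 ≈ 1.3695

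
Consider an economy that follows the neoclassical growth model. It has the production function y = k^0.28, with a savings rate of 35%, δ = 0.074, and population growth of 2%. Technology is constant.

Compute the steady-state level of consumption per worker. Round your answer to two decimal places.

In steady state, investment equals break-even investment: s·k^α = (n + δ)·k.
Rearranging, k^(1−α) = s / (n + δ).
k^0.72 = 0.35 / (0.020 + 0.074) = 0.35 / 0.094 = 3.7234
k* = 3.7234^(1/0.72) ≈ 6.2083
y* = (k*)^α = 6.2083^0.28 ≈ 1.6674
c* = (1 − s)·y* = (1 − 0.35) × 1.6674 ≈ 1.0838

c* ≈ 1.08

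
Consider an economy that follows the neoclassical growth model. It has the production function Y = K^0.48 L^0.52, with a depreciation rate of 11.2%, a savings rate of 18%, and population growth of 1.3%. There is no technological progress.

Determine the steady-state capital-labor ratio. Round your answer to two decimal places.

k* = 2.02

In steady state, investment equals break-even investment: s·k^α = (n + δ)·k.
Dividing both sides by k: k^(1−α) = s / (n + δ).
k^0.52 = 0.18 / (0.013 + 0.112) = 0.18 / 0.125 = 1.4400
k* = 1.4400^(1/0.52) ≈ 2.0162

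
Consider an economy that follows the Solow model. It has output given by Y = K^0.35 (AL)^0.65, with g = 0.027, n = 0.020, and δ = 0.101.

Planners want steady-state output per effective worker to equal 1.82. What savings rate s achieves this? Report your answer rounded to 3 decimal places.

s ≈ 0.450

In steady state, investment equals break-even investment: s·k^α = (n + g + δ)·k.
Since y* = [s/(n + g + δ)]^(α/(1−α)), we have s/(n + g + δ) = (y*)^((1−α)/α) = 1.82^1.8571 = 3.0407.
Therefore s = 3.0407 × (n + g + δ) = 3.0407 × 0.148 = 0.4500.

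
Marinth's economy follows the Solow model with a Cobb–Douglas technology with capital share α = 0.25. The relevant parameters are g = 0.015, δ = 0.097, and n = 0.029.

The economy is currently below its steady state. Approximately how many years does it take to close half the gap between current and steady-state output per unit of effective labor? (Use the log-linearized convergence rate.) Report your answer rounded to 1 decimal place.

about 6.6 years

Near the steady state the convergence rate is λ = (1 − α)(n + g + δ).
λ = (1 − 0.25) × 0.141 = 0.75 × 0.141 = 0.10575
Half-life = ln 2 / λ = 0.6931 / 0.10575 ≈ 6.55 years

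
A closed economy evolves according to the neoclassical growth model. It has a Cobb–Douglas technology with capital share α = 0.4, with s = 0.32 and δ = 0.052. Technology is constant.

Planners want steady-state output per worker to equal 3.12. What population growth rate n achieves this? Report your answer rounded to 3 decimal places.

Steady state requires s·f(k) = (n + δ)·k, i.e. s·k^α = (n + δ)·k.
Since y* = [s/(n + δ)]^(α/(1−α)), we have s/(n + δ) = (y*)^((1−α)/α) = 3.12^1.5 = 5.5110.
Therefore n + δ = s / 5.5110 = 0.32 / 5.5110 = 0.0581, so n = 0.0581 − 0.052 = 0.0061.

n ≈ 0.006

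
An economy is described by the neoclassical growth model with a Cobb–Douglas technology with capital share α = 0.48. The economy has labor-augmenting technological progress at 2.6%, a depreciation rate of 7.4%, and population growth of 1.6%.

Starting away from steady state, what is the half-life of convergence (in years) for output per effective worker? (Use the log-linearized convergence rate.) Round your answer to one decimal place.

about 11.5 years

Near the steady state the convergence rate is λ = (1 − α)(n + g + δ).
λ = (1 − 0.48) × 0.116 = 0.52 × 0.116 = 0.06032
Half-life = ln 2 / λ = 0.6931 / 0.06032 ≈ 11.49 years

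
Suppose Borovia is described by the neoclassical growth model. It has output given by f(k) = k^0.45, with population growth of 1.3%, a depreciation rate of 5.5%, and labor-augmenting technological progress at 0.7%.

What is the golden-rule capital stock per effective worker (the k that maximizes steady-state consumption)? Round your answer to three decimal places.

The golden rule sets f'(k) = n + g + δ, i.e. α·k^(α−1) = n + g + δ.
So k^(1−α) = α / (n + g + δ) = 0.45 / 0.075 = 6.0000.
k_gold = 6.0000^(1/0.55) ≈ 25.9908

k_gold ≈ 25.991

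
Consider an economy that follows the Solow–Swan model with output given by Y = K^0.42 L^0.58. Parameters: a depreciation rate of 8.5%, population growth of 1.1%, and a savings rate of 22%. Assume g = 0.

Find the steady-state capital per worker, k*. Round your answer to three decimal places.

In steady state, investment equals break-even investment: s·k^α = (n + δ)·k.
Rearranging, k^(1−α) = s / (n + δ).
k^0.58 = 0.22 / (0.011 + 0.085) = 0.22 / 0.096 = 2.2917
k* = 2.2917^(1/0.58) ≈ 4.1779

k* = 4.178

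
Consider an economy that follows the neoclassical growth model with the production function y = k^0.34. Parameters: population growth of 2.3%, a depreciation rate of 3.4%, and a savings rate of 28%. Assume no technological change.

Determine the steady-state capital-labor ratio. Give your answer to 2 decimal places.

k* = 11.15

At the steady state, Δk = 0, so s·k^α = (n + δ)·k.
Rearranging, k^(1−α) = s / (n + δ).
k^0.66 = 0.28 / (0.023 + 0.034) = 0.28 / 0.057 = 4.9123
k* = 4.9123^(1/0.66) ≈ 11.1532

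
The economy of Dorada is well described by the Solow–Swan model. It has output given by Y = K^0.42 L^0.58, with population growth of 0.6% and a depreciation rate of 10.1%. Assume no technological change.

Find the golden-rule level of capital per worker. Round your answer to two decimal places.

k_gold ≈ 10.57

The golden rule sets f'(k) = n + δ, i.e. α·k^(α−1) = n + δ.
So k^(1−α) = α / (n + δ) = 0.42 / 0.107 = 3.9252.
k_gold = 3.9252^(1/0.58) ≈ 10.5657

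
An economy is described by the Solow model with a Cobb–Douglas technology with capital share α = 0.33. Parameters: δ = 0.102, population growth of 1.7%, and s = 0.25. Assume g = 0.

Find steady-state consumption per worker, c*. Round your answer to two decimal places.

c* = 1.08

Steady state requires s·f(k) = (n + δ)·k, i.e. s·k^α = (n + δ)·k.
Dividing both sides by k: k^(1−α) = s / (n + δ).
k^0.67 = 0.25 / (0.017 + 0.102) = 0.25 / 0.119 = 2.1008
k* = 2.1008^(1/0.67) ≈ 3.0281
y* = (k*)^α = 3.0281^0.33 ≈ 1.4414
c* = (1 − s)·y* = (1 − 0.25) × 1.4414 ≈ 1.0811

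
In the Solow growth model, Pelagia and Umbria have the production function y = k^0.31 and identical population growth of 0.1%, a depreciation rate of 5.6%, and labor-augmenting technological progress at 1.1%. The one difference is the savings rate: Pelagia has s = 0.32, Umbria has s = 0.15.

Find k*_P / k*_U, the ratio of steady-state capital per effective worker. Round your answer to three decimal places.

Steady-state k* = [s/(n + g + δ)]^(1/(1−α)), so the ratio is [ (s_P/(n + g + δ)_P) / (s_U/(n + g + δ)_U) ]^1.4493.
s_P/(n + g + δ)_P = 0.32/0.068 = 4.7059; s_U/(n + g + δ)_U = 0.15/0.068 = 2.2059.
Ratio = (4.7059/2.2059)^1.4493 = 2.1333^1.4493 ≈ 2.9984

k*_P / k*_U ≈ 2.998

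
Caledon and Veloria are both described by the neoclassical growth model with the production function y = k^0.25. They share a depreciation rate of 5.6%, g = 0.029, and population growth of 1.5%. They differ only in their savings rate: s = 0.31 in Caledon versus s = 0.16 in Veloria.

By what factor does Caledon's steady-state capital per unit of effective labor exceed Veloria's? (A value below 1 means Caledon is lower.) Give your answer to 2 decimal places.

Steady-state k* = [s/(n + g + δ)]^(1/(1−α)), so the ratio is [ (s_C/(n + g + δ)_C) / (s_V/(n + g + δ)_V) ]^1.3333.
s_C/(n + g + δ)_C = 0.31/0.100 = 3.1000; s_V/(n + g + δ)_V = 0.16/0.100 = 1.6000.
Ratio = (3.1000/1.6000)^1.3333 = 1.9375^1.3333 ≈ 2.4153

ratio ≈ 2.42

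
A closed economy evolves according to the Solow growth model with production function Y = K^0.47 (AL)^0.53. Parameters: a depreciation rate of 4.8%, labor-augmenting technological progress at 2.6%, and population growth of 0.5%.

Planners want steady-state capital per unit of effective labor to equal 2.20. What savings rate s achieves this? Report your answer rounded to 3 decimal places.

At the steady state, Δk = 0, so s·k^α = (n + g + δ)·k.
So s / (n + g + δ) = (k*)^(1−α) = 2.20^0.53 = 1.5187.
Therefore s = 1.5187 × (n + g + δ) = 1.5187 × 0.079 = 0.1200.

s ≈ 0.120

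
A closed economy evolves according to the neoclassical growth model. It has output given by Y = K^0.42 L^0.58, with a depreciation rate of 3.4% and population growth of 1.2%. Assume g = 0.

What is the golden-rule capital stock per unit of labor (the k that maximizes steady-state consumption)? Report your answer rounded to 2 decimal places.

The golden rule sets f'(k) = n + δ, i.e. α·k^(α−1) = n + δ.
So k^(1−α) = α / (n + δ) = 0.42 / 0.046 = 9.1304.
k_gold = 9.1304^(1/0.58) ≈ 45.2915

k_gold ≈ 45.29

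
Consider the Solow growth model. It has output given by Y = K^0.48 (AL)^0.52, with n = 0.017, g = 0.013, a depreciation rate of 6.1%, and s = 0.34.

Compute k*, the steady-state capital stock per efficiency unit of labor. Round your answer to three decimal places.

k* ≈ 12.614

At the steady state, Δk = 0, so s·k^α = (n + g + δ)·k.
Rearranging, k^(1−α) = s / (n + g + δ).
k^0.52 = 0.34 / (0.017 + 0.013 + 0.061) = 0.34 / 0.091 = 3.7363
k* = 3.7363^(1/0.52) ≈ 12.6139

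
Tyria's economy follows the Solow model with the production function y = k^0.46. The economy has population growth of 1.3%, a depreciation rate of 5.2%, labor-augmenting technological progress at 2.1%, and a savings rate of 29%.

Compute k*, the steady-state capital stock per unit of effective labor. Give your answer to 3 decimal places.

Steady state requires s·f(k) = (n + g + δ)·k, i.e. s·k^α = (n + g + δ)·k.
Dividing both sides by k: k^(1−α) = s / (n + g + δ).
k^0.54 = 0.29 / (0.013 + 0.021 + 0.052) = 0.29 / 0.086 = 3.3721
k* = 3.3721^(1/0.54) ≈ 9.4972

k* ≈ 9.497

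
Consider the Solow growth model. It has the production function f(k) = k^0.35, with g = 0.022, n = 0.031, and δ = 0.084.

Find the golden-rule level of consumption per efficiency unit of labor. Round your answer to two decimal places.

At the golden rule, f'(k) = n + g + δ, so α·k^(α−1) = n + g + δ and k_gold = (α/(n + g + δ))^(1/(1−α)).
k_gold = (0.35/0.137)^(1/0.65) = 2.5547^1.5385 ≈ 4.2334
c_gold = f(k_gold) − (n + g + δ)·k_gold = 1.6571 − 0.137×4.2334 ≈ 1.0771

c_gold ≈ 1.08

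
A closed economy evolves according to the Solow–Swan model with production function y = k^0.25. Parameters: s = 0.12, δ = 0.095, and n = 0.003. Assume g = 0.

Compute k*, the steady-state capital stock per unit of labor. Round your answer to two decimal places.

k* = 1.31

In steady state, investment equals break-even investment: s·k^α = (n + δ)·k.
Dividing both sides by k: k^(1−α) = s / (n + δ).
k^0.75 = 0.12 / (0.003 + 0.095) = 0.12 / 0.098 = 1.2245
k* = 1.2245^(1/0.75) ≈ 1.3100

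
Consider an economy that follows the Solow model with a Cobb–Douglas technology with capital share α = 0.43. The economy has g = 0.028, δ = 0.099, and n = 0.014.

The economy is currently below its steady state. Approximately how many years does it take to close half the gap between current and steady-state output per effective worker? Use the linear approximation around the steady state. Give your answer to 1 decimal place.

half-life ≈ 8.6 years

Near the steady state the convergence rate is λ = (1 − α)(n + g + δ).
λ = (1 − 0.43) × 0.141 = 0.57 × 0.141 = 0.08037
Half-life = ln 2 / λ = 0.6931 / 0.08037 ≈ 8.62 years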